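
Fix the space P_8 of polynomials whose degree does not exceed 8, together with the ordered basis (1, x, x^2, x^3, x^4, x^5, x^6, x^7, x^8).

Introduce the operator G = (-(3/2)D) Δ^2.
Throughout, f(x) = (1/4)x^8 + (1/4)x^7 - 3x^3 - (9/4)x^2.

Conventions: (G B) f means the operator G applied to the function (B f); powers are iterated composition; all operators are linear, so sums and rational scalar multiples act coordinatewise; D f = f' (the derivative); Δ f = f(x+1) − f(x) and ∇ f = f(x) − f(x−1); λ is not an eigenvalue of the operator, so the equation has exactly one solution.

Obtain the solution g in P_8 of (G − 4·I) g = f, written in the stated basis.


g(x) = -(1/16)x^8 - (1/16)x^7 + (63/8)x^5 + (2835/64)x^4 + (1797/16)x^3 - (1539/64)x^2 - (41097/64)x - 52755/64

write g with unknown coordinates in the stated basis and equate coefficients in (G − 4·I) g = f
solving from the highest basis element down gives g = -(1/16)x^8 - (1/16)x^7 + (63/8)x^5 + (2835/64)x^4 + (1797/16)x^3 - (1539/64)x^2 - (41097/64)x - 52755/64
check: G g = (63/2)x^5 + (2835/16)x^4 + (1785/4)x^3 - (1575/16)x^2 - (41097/16)x - 52755/16
so G g − 4·g = (1/4)x^8 + (1/4)x^7 - 3x^3 - (9/4)x^2 = f ✓


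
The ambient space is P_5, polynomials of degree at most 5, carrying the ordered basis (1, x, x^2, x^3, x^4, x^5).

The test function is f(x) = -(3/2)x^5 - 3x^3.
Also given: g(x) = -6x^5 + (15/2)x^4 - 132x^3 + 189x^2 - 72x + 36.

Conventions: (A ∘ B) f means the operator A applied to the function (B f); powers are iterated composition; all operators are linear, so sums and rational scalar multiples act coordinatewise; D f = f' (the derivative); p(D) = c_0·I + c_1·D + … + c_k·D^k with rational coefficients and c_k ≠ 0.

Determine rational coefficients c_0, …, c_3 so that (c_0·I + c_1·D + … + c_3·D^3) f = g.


p(D) = 4·I − D + 4·D^2 − 2·D^3, i.e. c_0 = 4, c_1 = -1, c_2 = 4, c_3 = -2

D^0 f = -(3/2)x^5 - 3x^3
D^1 f = -(15/2)x^4 - 9x^2
D^2 f = -30x^3 - 18x
D^3 f = -90x^2 - 18
matching coefficients of g against c_0 f + c_1 Df + … from the top degree down determines the c_i
solution: c_0 = 4, c_1 = -1, c_2 = 4, c_3 = -2


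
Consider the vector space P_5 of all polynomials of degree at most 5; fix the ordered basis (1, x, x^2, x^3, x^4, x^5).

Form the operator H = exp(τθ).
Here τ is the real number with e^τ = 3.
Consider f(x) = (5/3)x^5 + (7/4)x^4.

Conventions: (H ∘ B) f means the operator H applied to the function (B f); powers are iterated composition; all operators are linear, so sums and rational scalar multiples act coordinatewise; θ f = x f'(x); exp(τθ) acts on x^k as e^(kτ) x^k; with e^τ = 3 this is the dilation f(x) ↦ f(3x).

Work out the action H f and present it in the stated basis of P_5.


exp(τθ) x^k = e^(kτ) x^k; with e^τ = 3 this sends x^k to 3^k x^k
x^4 ↦ 81 x^4
x^5 ↦ 243 x^5
applying this coordinatewise to f: exp(τθ) f = 405x^5 + (567/4)x^4

the result is g(x) = 405x^5 + (567/4)x^4


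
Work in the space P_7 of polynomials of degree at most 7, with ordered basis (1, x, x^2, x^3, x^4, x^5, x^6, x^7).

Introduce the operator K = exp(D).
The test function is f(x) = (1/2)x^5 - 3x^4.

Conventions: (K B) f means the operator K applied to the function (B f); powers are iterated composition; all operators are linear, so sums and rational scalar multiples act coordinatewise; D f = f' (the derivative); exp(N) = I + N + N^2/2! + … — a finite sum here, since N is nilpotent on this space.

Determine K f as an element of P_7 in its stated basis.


order-1 term: (5/2)x^4 - 12x^3
order-2 term: 5x^3 - 18x^2
order-3 term: 5x^2 - 12x
order-4 term: (5/2)x - 3
order-5 term: 1/2
the series for exp(D) f terminates at order 5
exp(D) f = (1/2)x^5 - (1/2)x^4 - 7x^3 - 13x^2 - (19/2)x - 5/2

the result is g(x) = (1/2)x^5 - (1/2)x^4 - 7x^3 - 13x^2 - (19/2)x - 5/2


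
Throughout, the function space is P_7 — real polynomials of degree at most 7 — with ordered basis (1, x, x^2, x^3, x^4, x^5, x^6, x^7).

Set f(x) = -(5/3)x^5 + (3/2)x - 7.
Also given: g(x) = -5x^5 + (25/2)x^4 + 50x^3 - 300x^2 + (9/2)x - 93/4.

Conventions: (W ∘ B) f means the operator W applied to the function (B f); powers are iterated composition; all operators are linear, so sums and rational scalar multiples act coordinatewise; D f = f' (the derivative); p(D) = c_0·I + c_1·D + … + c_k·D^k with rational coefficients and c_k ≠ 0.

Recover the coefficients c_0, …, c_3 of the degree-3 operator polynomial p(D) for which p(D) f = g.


c_0 = 3, c_1 = -3/2, c_2 = -3/2, c_3 = 3

D^0 f = -(5/3)x^5 + (3/2)x - 7
D^1 f = -(25/3)x^4 + 3/2
D^2 f = -(100/3)x^3
D^3 f = -100x^2
matching coefficients of g against c_0 f + c_1 Df + … from the top degree down determines the c_i
solution: c_0 = 3, c_1 = -3/2, c_2 = -3/2, c_3 = 3


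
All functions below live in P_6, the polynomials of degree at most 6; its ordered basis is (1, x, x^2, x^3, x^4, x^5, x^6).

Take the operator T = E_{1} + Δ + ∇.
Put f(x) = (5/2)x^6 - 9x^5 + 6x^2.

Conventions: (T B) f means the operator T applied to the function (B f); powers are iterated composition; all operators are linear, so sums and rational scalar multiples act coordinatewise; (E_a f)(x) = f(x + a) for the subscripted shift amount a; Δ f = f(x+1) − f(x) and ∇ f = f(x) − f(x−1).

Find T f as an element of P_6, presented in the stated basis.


E_{1} f = (5/2)x^6 + 6x^5 - (15/2)x^4 - 40x^3 - (93/2)x^2 - 18x - 1/2
Δ f = 15x^5 - (15/2)x^4 - 40x^3 - (105/2)x^2 - 18x - 1/2
∇ f = 15x^5 - (165/2)x^4 + 140x^3 - (255/2)x^2 + 72x - 35/2
(E_{1} + Δ + ∇) f = (5/2)x^6 + 36x^5 - (195/2)x^4 + 60x^3 - (453/2)x^2 + 36x - 37/2

the image equals g(x) = (5/2)x^6 + 36x^5 - (195/2)x^4 + 60x^3 - (453/2)x^2 + 36x - 37/2


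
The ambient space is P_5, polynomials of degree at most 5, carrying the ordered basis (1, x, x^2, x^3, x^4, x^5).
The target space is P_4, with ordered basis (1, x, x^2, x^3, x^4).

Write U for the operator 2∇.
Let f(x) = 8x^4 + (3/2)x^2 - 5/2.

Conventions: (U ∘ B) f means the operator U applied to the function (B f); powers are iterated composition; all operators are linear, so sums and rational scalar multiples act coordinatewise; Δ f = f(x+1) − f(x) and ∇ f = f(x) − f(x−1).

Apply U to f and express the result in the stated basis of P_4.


the image equals g(x) = 64x^3 - 96x^2 + 70x - 19

∇ f = 32x^3 - 48x^2 + 35x - 19/2
(2∇) f = 64x^3 - 96x^2 + 70x - 19


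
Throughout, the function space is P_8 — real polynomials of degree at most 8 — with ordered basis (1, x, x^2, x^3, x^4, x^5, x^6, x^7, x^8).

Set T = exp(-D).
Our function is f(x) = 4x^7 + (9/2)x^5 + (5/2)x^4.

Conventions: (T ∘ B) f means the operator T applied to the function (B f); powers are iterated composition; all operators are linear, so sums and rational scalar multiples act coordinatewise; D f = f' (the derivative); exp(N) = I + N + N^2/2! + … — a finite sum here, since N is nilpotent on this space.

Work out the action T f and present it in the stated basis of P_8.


the image equals g(x) = 4x^7 - 28x^6 + (177/2)x^5 - 160x^4 + 175x^3 - 114x^2 + (81/2)x - 6

order-1 term: -28x^6 - (45/2)x^4 - 10x^3
order-2 term: 84x^5 + 45x^3 + 15x^2
order-3 term: -140x^4 - 45x^2 - 10x
order-4 term: 140x^3 + (45/2)x + 5/2
order-5 term: -84x^2 - 9/2
order-6 term: 28x
order-7 term: -4
the series for exp(-D) f terminates at order 7
exp(-D) f = 4x^7 - 28x^6 + (177/2)x^5 - 160x^4 + 175x^3 - 114x^2 + (81/2)x - 6


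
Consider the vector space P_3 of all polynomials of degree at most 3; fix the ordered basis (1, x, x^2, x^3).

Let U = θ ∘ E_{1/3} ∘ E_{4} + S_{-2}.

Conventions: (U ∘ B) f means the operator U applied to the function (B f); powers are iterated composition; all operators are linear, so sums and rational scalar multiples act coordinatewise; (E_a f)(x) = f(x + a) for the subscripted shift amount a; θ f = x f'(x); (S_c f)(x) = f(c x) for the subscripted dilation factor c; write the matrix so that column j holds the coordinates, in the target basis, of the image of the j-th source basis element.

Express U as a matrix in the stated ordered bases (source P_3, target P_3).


image of 1: 1
image of x: -x
image of x^2: 6x^2 + (26/3)x
image of x^3: -5x^3 + 26x^2 + (169/3)x
each image's coordinates form column j of the matrix

the matrix is [[1, 0, 0, 0]; [0, -1, 26/3, 169/3]; [0, 0, 6, 26]; [0, 0, 0, -5]] (rows listed top to bottom)


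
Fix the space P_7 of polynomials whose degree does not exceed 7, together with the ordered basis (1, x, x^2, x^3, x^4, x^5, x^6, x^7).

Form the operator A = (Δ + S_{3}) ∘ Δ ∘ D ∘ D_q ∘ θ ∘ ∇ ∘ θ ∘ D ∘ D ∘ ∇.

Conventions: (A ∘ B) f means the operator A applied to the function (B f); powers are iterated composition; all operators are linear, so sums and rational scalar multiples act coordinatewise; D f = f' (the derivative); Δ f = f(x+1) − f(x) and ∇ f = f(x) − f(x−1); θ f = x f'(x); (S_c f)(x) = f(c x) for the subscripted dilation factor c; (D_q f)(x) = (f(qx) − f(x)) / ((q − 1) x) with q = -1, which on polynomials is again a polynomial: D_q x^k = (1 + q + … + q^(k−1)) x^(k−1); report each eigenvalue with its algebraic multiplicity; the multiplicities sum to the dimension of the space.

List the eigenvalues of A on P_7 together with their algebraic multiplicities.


λ = 0 (multiplicity 8)

image of 1: 0
image of x: 0
image of x^2: 0
image of x^3: 0
image of x^4: 0
image of x^5: 0
image of x^6: 0
image of x^7: 20160
the matrix is upper triangular; its diagonal is (0, 0, 0, 0, 0, 0, 0, 0)
for a triangular matrix the eigenvalues are the diagonal entries, with algebraic multiplicity their repetition count


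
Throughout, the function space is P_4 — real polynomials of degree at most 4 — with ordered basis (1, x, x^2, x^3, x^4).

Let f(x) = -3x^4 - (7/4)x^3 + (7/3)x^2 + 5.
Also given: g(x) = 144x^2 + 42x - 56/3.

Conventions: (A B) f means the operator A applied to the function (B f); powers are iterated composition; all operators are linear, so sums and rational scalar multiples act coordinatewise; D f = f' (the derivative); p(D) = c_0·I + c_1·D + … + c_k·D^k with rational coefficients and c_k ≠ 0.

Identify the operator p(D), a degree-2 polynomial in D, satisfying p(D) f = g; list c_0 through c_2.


D^0 f = -3x^4 - (7/4)x^3 + (7/3)x^2 + 5
D^1 f = -12x^3 - (21/4)x^2 + (14/3)x
D^2 f = -36x^2 - (21/2)x + 14/3
matching coefficients of g against c_0 f + c_1 Df + … from the top degree down determines the c_i
solution: c_0 = 0, c_1 = 0, c_2 = -4

p(D) = -4·D^2, i.e. c_0 = 0, c_1 = 0, c_2 = -4


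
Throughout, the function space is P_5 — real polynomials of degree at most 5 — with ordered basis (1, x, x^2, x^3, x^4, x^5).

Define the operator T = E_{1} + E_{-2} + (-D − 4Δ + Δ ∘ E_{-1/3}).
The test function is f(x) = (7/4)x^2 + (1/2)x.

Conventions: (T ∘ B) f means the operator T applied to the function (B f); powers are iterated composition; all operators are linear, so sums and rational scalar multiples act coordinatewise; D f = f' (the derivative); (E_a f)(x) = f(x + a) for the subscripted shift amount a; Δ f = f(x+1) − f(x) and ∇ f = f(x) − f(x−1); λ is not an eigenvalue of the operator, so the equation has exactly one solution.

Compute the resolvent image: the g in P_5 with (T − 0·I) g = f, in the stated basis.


write g with unknown coordinates in the stated basis and equate coefficients in (T − 0·I) g = f
solving from the highest basis element down gives g = (7/8)x^2 + (37/8)x + 527/48
check: T g = (7/4)x^2 + (1/2)x
so T g − 0·g = (7/4)x^2 + (1/2)x = f ✓

the image equals g(x) = (7/8)x^2 + (37/8)x + 527/48


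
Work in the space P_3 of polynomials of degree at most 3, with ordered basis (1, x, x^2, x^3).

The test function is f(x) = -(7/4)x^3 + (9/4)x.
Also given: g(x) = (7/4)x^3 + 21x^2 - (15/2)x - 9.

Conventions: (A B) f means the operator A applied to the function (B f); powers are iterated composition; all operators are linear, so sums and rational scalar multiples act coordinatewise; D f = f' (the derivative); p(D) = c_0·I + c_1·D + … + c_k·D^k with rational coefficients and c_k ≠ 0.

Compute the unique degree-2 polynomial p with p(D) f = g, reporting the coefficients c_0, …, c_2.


D^0 f = -(7/4)x^3 + (9/4)x
D^1 f = -(21/4)x^2 + 9/4
D^2 f = -(21/2)x
matching coefficients of g against c_0 f + c_1 Df + … from the top degree down determines the c_i
solution: c_0 = -1, c_1 = -4, c_2 = 1/2

c_0 = -1, c_1 = -4, c_2 = 1/2


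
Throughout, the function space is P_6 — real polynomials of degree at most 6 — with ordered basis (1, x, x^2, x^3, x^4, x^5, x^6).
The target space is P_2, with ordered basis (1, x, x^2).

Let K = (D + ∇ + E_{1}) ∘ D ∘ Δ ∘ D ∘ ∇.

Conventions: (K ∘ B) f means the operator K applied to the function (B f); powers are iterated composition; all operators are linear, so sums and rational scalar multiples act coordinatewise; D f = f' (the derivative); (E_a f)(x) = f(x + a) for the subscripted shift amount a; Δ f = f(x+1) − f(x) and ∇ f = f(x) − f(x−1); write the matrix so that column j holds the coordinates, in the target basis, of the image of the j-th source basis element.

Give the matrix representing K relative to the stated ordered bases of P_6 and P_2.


image of 1: 0
image of x: 0
image of x^2: 0
image of x^3: 0
image of x^4: 24
image of x^5: 120x + 360
image of x^6: 360x^2 + 2160x + 60
each image's coordinates form column j of the matrix

the matrix is [[0, 0, 0, 0, 24, 360, 60]; [0, 0, 0, 0, 0, 120, 2160]; [0, 0, 0, 0, 0, 0, 360]] (rows listed top to bottom)


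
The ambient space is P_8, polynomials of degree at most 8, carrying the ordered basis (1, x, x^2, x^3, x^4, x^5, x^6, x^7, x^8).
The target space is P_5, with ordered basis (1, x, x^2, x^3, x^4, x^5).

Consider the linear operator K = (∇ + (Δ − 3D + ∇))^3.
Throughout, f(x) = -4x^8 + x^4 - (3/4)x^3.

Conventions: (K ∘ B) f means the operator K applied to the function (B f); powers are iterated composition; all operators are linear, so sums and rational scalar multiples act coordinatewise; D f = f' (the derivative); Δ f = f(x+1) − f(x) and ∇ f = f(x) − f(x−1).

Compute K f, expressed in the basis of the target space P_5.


∇ f = -32x^7 + 112x^6 - 224x^5 + 280x^4 - 220x^3 + (415/4)x^2 - (103/4)x + 9/4
Δ f = -32x^7 - 112x^6 - 224x^5 - 280x^4 - 220x^3 - (433/4)x^2 - (121/4)x - 15/4
D f = -32x^7 + 4x^3 - (9/4)x^2
(-3D) f = 96x^7 - 12x^3 + (27/4)x^2
∇ f = -32x^7 + 112x^6 - 224x^5 + 280x^4 - 220x^3 + (415/4)x^2 - (103/4)x + 9/4
(Δ − 3D + ∇) f = 32x^7 - 448x^5 - 452x^3 + (9/4)x^2 - 56x - 3/2
(∇ + (Δ − 3D + ∇)) f = 112x^6 - 672x^5 + 280x^4 - 672x^3 + 106x^2 - (327/4)x + 3/4
∇ (∇ + (Δ − 3D + ∇)) f = 672x^5 - 5040x^4 + 10080x^3 - 12096x^2 + 7380x - 7695/4
Δ (∇ + (Δ − 3D + ∇)) f = 672x^5 - 1680x^4 - 3360x^3 - 5376x^2 - 3372x - 3711/4
D (∇ + (Δ − 3D + ∇)) f = 672x^5 - 3360x^4 + 1120x^3 - 2016x^2 + 212x - 327/4
(-3D) (∇ + (Δ − 3D + ∇)) f = -2016x^5 + 10080x^4 - 3360x^3 + 6048x^2 - 636x + 981/4
∇ (∇ + (Δ − 3D + ∇)) f = 672x^5 - 5040x^4 + 10080x^3 - 12096x^2 + 7380x - 7695/4
(Δ − 3D + ∇) (∇ + (Δ − 3D + ∇)) f = -672x^5 + 3360x^4 + 3360x^3 - 11424x^2 + 3372x - 10425/4
(∇ + (Δ − 3D + ∇)) (∇ + (Δ − 3D + ∇)) f = -1680x^4 + 13440x^3 - 23520x^2 + 10752x - 4530
∇ (∇ + (Δ − 3D + ∇)) (∇ + (Δ − 3D + ∇)) f = -6720x^3 + 50400x^2 - 94080x + 49392
Δ (∇ + (Δ − 3D + ∇)) (∇ + (Δ − 3D + ∇)) f = -6720x^3 + 30240x^2 - 13440x - 1008
D (∇ + (Δ − 3D + ∇)) (∇ + (Δ − 3D + ∇)) f = -6720x^3 + 40320x^2 - 47040x + 10752
(-3D) (∇ + (Δ − 3D + ∇)) (∇ + (Δ − 3D + ∇)) f = 20160x^3 - 120960x^2 + 141120x - 32256
∇ (∇ + (Δ − 3D + ∇)) (∇ + (Δ − 3D + ∇)) f = -6720x^3 + 50400x^2 - 94080x + 49392
(Δ − 3D + ∇) (∇ + (Δ − 3D + ∇)) (∇ + (Δ − 3D + ∇)) f = 6720x^3 - 40320x^2 + 33600x + 16128
(∇ + (Δ − 3D + ∇)) (∇ + (Δ − 3D + ∇)) (∇ + (Δ − 3D + ∇)) f = 10080x^2 - 60480x + 65520

the image equals g(x) = 10080x^2 - 60480x + 65520


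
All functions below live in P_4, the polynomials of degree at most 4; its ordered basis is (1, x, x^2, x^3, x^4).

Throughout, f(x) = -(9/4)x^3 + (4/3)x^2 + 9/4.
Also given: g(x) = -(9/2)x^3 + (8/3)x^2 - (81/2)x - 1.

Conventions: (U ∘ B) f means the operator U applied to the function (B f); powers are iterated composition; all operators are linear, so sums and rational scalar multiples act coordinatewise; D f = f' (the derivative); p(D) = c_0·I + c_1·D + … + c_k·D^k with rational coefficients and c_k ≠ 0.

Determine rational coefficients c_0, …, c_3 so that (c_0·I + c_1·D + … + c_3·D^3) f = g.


D^0 f = -(9/4)x^3 + (4/3)x^2 + 9/4
D^1 f = -(27/4)x^2 + (8/3)x
D^2 f = -(27/2)x + 8/3
D^3 f = -27/2
matching coefficients of g against c_0 f + c_1 Df + … from the top degree down determines the c_i
solution: c_0 = 2, c_1 = 0, c_2 = 3, c_3 = 1

p(D) = 2·I + 3·D^2 + D^3, i.e. c_0 = 2, c_1 = 0, c_2 = 3, c_3 = 1


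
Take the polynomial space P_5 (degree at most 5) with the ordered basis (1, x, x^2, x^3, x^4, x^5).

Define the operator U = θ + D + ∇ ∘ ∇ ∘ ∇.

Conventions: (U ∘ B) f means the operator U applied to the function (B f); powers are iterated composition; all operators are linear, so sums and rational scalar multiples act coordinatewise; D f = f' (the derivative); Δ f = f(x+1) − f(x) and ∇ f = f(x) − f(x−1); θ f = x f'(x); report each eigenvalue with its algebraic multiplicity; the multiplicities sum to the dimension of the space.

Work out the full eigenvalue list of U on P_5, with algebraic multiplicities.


image of 1: 0
image of x: x + 1
image of x^2: 2x^2 + 2x
image of x^3: 3x^3 + 3x^2 + 6
image of x^4: 4x^4 + 4x^3 + 24x - 36
image of x^5: 5x^5 + 5x^4 + 60x^2 - 180x + 150
the matrix is upper triangular; its diagonal is (0, 1, 2, 3, 4, 5)
for a triangular matrix the eigenvalues are the diagonal entries, with algebraic multiplicity their repetition count

λ = 0 (multiplicity 1), λ = 1 (multiplicity 1), λ = 2 (multiplicity 1), λ = 3 (multiplicity 1), λ = 4 (multiplicity 1), λ = 5 (multiplicity 1)


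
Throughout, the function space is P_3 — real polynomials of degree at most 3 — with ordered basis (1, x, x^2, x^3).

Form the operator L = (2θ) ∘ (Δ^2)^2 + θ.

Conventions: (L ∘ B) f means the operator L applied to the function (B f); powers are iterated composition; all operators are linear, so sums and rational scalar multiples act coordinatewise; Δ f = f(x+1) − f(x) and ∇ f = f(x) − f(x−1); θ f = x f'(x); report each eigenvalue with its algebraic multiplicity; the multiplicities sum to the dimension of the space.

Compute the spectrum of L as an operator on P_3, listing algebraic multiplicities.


λ = 0 (multiplicity 1), λ = 1 (multiplicity 1), λ = 2 (multiplicity 1), λ = 3 (multiplicity 1)

image of 1: 0
image of x: x
image of x^2: 2x^2
image of x^3: 3x^3
the matrix is upper triangular; its diagonal is (0, 1, 2, 3)
for a triangular matrix the eigenvalues are the diagonal entries, with algebraic multiplicity their repetition count


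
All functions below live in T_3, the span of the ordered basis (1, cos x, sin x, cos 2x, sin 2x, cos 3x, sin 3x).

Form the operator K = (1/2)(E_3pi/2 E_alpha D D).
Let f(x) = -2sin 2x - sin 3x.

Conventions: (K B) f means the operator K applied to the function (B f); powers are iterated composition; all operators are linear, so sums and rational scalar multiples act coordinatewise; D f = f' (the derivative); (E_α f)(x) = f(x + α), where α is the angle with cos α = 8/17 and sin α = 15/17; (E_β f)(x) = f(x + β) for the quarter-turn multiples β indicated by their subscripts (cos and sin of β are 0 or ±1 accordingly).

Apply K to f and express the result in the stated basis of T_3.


g(x) = -(960/289)cos 2x + (644/289)sin 2x - (21996/4913)cos 3x + (4455/9826)sin 3x

D f = -4cos 2x - 3cos 3x
D D f = 8sin 2x + 9sin 3x
E_alpha D D f = (1920/289)cos 2x - (1288/289)sin 2x - (4455/4913)cos 3x - (43992/4913)sin 3x
E_3pi/2 E_alpha D D f = -(1920/289)cos 2x + (1288/289)sin 2x - (43992/4913)cos 3x + (4455/4913)sin 3x
((1/2)(E_3pi/2 E_alpha D D)) f = -(960/289)cos 2x + (644/289)sin 2x - (21996/4913)cos 3x + (4455/9826)sin 3x


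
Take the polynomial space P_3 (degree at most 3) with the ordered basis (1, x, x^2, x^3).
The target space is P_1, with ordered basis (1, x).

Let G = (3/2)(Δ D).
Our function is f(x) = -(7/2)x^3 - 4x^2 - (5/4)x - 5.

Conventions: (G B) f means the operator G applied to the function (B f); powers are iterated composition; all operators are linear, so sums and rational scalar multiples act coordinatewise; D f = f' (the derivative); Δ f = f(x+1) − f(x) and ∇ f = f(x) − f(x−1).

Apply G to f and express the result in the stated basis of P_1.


D f = -(21/2)x^2 - 8x - 5/4
Δ D f = -21x - 37/2
((3/2)(Δ D)) f = -(63/2)x - 111/4

the result is g(x) = -(63/2)x - 111/4


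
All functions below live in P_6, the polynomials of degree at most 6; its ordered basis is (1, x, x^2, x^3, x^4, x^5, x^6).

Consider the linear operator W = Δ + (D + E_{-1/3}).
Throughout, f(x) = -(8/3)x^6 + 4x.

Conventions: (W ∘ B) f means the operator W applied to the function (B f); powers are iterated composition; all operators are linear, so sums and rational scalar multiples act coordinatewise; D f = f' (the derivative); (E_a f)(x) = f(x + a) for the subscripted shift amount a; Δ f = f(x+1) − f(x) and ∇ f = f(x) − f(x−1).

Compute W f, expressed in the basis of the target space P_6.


Δ f = -16x^5 - 40x^4 - (160/3)x^3 - 40x^2 - 16x + 4/3
D f = -16x^5 + 4
E_{-1/3} f = -(8/3)x^6 + (16/3)x^5 - (40/9)x^4 + (160/81)x^3 - (40/81)x^2 + (988/243)x - 2924/2187
(D + E_{-1/3}) f = -(8/3)x^6 - (32/3)x^5 - (40/9)x^4 + (160/81)x^3 - (40/81)x^2 + (988/243)x + 5824/2187
(Δ + (D + E_{-1/3})) f = -(8/3)x^6 - (80/3)x^5 - (400/9)x^4 - (4160/81)x^3 - (3280/81)x^2 - (2900/243)x + 8740/2187

the result is g(x) = -(8/3)x^6 - (80/3)x^5 - (400/9)x^4 - (4160/81)x^3 - (3280/81)x^2 - (2900/243)x + 8740/2187


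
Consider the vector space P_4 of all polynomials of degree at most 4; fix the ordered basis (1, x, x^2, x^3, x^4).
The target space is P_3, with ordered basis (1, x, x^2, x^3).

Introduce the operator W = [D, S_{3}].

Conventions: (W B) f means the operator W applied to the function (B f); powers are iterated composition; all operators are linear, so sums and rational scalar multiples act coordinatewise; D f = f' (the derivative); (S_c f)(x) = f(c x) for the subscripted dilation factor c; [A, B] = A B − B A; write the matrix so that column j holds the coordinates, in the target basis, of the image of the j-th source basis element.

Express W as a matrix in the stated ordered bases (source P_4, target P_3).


image of 1: 0
image of x: 2
image of x^2: 12x
image of x^3: 54x^2
image of x^4: 216x^3
each image's coordinates form column j of the matrix

the matrix is [[0, 2, 0, 0, 0]; [0, 0, 12, 0, 0]; [0, 0, 0, 54, 0]; [0, 0, 0, 0, 216]] (rows listed top to bottom)


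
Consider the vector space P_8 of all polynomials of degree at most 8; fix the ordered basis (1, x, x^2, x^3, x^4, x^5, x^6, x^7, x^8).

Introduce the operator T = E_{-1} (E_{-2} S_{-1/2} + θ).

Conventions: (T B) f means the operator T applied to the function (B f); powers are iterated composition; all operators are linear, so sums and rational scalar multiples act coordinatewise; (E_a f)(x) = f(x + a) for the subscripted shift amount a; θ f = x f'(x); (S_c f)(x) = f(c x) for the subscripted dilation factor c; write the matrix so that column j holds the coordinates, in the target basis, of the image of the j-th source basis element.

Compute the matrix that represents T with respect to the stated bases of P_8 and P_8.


the matrix is [[1, 1/2, 17/4, 3/8, 145/16, 83/32, 1113/64, 1291/128, 8609/256]; [0, 1/2, -11/2, 45/8, -91/4, 395/32, -1881/32, 1169/128, -4235/32]; [0, 0, 9/4, -63/8, 219/8, -665/16, 6975/64, -13713/128, 19439/64]; [0, 0, 0, 23/8, -67/4, 755/16, -2055/16, 28525/128, -16037/32]; [0, 0, 0, 0, 65/16, -785/32, 5895/64, -30415/128, 74515/128]; [0, 0, 0, 0, 0, 159/32, -1161/32, 18627/128, -14525/32]; [0, 0, 0, 0, 0, 0, 385/64, -6251/128, 14399/64]; [0, 0, 0, 0, 0, 0, 0, 895/128, -2051/32]; [0, 0, 0, 0, 0, 0, 0, 0, 2049/256]] (rows listed top to bottom)

image of 1: 1
image of x: (1/2)x + 1/2
image of x^2: (9/4)x^2 - (11/2)x + 17/4
image of x^3: (23/8)x^3 - (63/8)x^2 + (45/8)x + 3/8
image of x^4: (65/16)x^4 - (67/4)x^3 + (219/8)x^2 - (91/4)x + 145/16
image of x^5: (159/32)x^5 - (785/32)x^4 + (755/16)x^3 - (665/16)x^2 + (395/32)x + 83/32
image of x^6: (385/64)x^6 - (1161/32)x^5 + (5895/64)x^4 - (2055/16)x^3 + (6975/64)x^2 - (1881/32)x + 1113/64
image of x^7: (895/128)x^7 - (6251/128)x^6 + (18627/128)x^5 - (30415/128)x^4 + (28525/128)x^3 - (13713/128)x^2 + (1169/128)x + 1291/128
image of x^8: (2049/256)x^8 - (2051/32)x^7 + (14399/64)x^6 - (14525/32)x^5 + (74515/128)x^4 - (16037/32)x^3 + (19439/64)x^2 - (4235/32)x + 8609/256
each image's coordinates form column j of the matrix


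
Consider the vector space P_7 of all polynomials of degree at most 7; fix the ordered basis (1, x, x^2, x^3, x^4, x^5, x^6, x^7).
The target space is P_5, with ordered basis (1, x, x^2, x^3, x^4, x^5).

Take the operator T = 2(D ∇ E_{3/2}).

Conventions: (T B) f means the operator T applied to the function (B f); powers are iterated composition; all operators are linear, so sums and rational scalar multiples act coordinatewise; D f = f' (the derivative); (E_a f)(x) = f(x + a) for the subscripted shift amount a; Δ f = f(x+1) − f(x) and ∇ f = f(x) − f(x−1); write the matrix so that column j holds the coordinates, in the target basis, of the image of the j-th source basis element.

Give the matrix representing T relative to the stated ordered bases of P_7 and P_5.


the matrix is [[0, 0, 4, 12, 26, 50, 363/4, 637/4]; [0, 0, 0, 12, 48, 130, 300, 2541/4]; [0, 0, 0, 0, 24, 120, 390, 1050]; [0, 0, 0, 0, 0, 40, 240, 910]; [0, 0, 0, 0, 0, 0, 60, 420]; [0, 0, 0, 0, 0, 0, 0, 84]] (rows listed top to bottom)

image of 1: 0
image of x: 0
image of x^2: 4
image of x^3: 12x + 12
image of x^4: 24x^2 + 48x + 26
image of x^5: 40x^3 + 120x^2 + 130x + 50
image of x^6: 60x^4 + 240x^3 + 390x^2 + 300x + 363/4
image of x^7: 84x^5 + 420x^4 + 910x^3 + 1050x^2 + (2541/4)x + 637/4
each image's coordinates form column j of the matrix


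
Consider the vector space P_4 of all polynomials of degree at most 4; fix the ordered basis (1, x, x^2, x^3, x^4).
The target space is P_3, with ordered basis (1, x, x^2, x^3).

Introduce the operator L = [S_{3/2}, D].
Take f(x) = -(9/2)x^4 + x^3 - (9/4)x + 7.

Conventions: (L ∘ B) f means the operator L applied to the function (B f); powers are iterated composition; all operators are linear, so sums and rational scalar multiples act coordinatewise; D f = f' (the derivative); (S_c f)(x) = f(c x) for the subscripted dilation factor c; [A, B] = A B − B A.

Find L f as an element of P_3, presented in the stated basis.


D f = -18x^3 + 3x^2 - 9/4
S_{3/2} D f = -(243/4)x^3 + (27/4)x^2 - 9/4
S_{3/2} f = -(729/32)x^4 + (27/8)x^3 - (27/8)x + 7
D S_{3/2} f = -(729/8)x^3 + (81/8)x^2 - 27/8
[S_{3/2}, D] f = (243/8)x^3 - (27/8)x^2 + 9/8

the result is g(x) = (243/8)x^3 - (27/8)x^2 + 9/8


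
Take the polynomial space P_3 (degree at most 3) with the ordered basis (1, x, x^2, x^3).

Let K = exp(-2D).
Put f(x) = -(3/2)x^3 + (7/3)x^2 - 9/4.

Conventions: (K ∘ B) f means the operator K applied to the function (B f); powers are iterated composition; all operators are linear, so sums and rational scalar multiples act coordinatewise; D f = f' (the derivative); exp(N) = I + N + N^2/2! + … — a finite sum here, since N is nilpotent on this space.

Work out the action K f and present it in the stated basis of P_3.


order-1 term: 9x^2 - (28/3)x
order-2 term: -18x + 28/3
order-3 term: 12
the series for exp(-2D) f terminates at order 3
exp(-2D) f = -(3/2)x^3 + (34/3)x^2 - (82/3)x + 229/12

g(x) = -(3/2)x^3 + (34/3)x^2 - (82/3)x + 229/12


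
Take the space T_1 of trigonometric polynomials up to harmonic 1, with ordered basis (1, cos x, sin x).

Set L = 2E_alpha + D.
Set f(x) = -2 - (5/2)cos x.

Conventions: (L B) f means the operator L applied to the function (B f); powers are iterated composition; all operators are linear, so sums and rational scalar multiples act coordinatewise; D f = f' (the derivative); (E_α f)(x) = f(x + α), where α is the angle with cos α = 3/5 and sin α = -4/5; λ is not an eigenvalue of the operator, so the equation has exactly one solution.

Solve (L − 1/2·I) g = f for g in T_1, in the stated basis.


write g with unknown coordinates in the stated basis and equate coefficients in (L − 1/2·I) g = f
solving from the highest basis element down gives g = -4/3 - (35/17)cos x + (30/17)sin x
check: L g = -8/3 - (60/17)cos x + (15/17)sin x
so L g − 1/2·g = -2 - (5/2)cos x = f ✓

g(x) = -4/3 - (35/17)cos x + (30/17)sin x


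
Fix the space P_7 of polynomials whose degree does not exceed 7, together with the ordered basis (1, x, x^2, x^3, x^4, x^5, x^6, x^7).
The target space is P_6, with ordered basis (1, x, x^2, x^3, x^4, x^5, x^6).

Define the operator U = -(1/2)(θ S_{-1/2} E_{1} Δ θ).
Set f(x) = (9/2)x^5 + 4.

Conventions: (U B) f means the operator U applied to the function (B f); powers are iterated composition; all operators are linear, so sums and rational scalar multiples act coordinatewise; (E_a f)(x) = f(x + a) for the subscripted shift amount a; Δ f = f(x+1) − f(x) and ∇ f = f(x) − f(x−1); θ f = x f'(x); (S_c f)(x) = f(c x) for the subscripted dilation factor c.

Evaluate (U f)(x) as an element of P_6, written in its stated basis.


θ f = (45/2)x^5
Δ θ f = (225/2)x^4 + 225x^3 + 225x^2 + (225/2)x + 45/2
E_{1} (Δ θ) f = (225/2)x^4 + 675x^3 + 1575x^2 + (3375/2)x + 1395/2
S_{-1/2} E_{1} (Δ θ) f = (225/32)x^4 - (675/8)x^3 + (1575/4)x^2 - (3375/4)x + 1395/2
θ S_{-1/2} E_{1} (Δ θ) f = (225/8)x^4 - (2025/8)x^3 + (1575/2)x^2 - (3375/4)x
(-(1/2)(θ S_{-1/2} E_{1} Δ θ)) f = -(225/16)x^4 + (2025/16)x^3 - (1575/4)x^2 + (3375/8)x

the result is g(x) = -(225/16)x^4 + (2025/16)x^3 - (1575/4)x^2 + (3375/8)x


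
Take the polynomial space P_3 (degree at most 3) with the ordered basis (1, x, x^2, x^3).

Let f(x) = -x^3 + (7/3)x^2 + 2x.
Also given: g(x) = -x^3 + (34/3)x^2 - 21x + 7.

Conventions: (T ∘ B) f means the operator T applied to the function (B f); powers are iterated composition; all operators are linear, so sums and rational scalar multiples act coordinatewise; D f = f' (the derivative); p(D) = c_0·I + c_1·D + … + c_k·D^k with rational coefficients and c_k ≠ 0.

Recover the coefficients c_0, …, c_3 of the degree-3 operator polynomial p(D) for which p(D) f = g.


D^0 f = -x^3 + (7/3)x^2 + 2x
D^1 f = -3x^2 + (14/3)x + 2
D^2 f = -6x + 14/3
D^3 f = -6
matching coefficients of g against c_0 f + c_1 Df + … from the top degree down determines the c_i
solution: c_0 = 1, c_1 = -3, c_2 = 3/2, c_3 = -1

p(D) = I − 3·D + (3/2)·D^2 − D^3, i.e. c_0 = 1, c_1 = -3, c_2 = 3/2, c_3 = -1


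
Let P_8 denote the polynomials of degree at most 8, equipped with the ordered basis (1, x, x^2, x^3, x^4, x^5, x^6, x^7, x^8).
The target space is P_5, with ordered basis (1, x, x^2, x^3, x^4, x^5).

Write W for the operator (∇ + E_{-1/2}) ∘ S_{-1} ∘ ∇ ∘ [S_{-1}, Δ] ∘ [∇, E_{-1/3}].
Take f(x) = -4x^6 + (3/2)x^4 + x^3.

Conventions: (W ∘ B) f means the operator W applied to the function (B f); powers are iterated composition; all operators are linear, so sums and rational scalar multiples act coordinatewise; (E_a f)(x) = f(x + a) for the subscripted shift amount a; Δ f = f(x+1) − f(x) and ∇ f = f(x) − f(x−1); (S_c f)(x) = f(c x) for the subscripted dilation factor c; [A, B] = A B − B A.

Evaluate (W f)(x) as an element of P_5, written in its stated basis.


E_{-1/3} f = -4x^6 + 8x^5 - (31/6)x^4 + (53/27)x^3 - (20/27)x^2 + (17/81)x - 35/1458
∇ E_{-1/3} f = -24x^5 + 100x^4 - (542/3)x^3 + (1592/9)x^2 - (2485/27)x + 3253/162
∇ f = -24x^5 + 60x^4 - 74x^3 + 54x^2 - 21x + 7/2
E_{-1/3} ∇ f = -24x^5 + 100x^4 - (542/3)x^3 + (1592/9)x^2 - (2485/27)x + 3253/162
[∇, E_{-1/3}] f = 0
Δ [∇, E_{-1/3}] f = 0
S_{-1} Δ [∇, E_{-1/3}] f = 0
S_{-1} [∇, E_{-1/3}] f = 0
Δ S_{-1} [∇, E_{-1/3}] f = 0
[S_{-1}, Δ] [∇, E_{-1/3}] f = 0
∇ [S_{-1}, Δ] [∇, E_{-1/3}] f = 0
S_{-1} ∇ [S_{-1}, Δ] [∇, E_{-1/3}] f = 0
∇ (S_{-1} ∘ ∇ ∘ [S_{-1}, Δ]) [∇, E_{-1/3}] f = 0
E_{-1/2} (S_{-1} ∘ ∇ ∘ [S_{-1}, Δ]) [∇, E_{-1/3}] f = 0
(∇ + E_{-1/2}) (S_{-1} ∘ ∇ ∘ [S_{-1}, Δ]) [∇, E_{-1/3}] f = 0

g(x) = 0


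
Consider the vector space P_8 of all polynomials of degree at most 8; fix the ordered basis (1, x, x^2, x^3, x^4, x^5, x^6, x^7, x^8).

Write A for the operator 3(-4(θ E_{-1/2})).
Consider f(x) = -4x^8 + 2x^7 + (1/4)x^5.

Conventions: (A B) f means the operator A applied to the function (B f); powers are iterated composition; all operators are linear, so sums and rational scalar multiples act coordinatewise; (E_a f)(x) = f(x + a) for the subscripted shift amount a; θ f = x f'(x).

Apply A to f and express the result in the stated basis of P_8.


E_{-1/2} f = -4x^8 + 18x^7 - 35x^6 + (155/4)x^5 - (215/8)x^4 + 12x^3 - (27/8)x^2 + (35/64)x - 5/128
θ E_{-1/2} f = -32x^8 + 126x^7 - 210x^6 + (775/4)x^5 - (215/2)x^4 + 36x^3 - (27/4)x^2 + (35/64)x
(-4(θ E_{-1/2})) f = 128x^8 - 504x^7 + 840x^6 - 775x^5 + 430x^4 - 144x^3 + 27x^2 - (35/16)x
(3(-4(θ E_{-1/2}))) f = 384x^8 - 1512x^7 + 2520x^6 - 2325x^5 + 1290x^4 - 432x^3 + 81x^2 - (105/16)x

g(x) = 384x^8 - 1512x^7 + 2520x^6 - 2325x^5 + 1290x^4 - 432x^3 + 81x^2 - (105/16)x


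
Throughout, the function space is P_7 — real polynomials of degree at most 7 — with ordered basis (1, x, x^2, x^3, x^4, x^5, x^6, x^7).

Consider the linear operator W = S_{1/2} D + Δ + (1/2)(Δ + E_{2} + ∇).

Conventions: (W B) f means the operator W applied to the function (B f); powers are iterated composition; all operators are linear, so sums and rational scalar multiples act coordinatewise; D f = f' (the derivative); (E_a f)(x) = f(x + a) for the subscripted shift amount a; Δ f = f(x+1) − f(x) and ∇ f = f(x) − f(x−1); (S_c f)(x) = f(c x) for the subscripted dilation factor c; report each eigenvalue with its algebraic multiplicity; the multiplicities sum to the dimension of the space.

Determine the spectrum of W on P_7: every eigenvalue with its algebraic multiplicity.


λ = 1/2 (multiplicity 8)

image of 1: 1/2
image of x: (1/2)x + 4
image of x^2: (1/2)x^2 + 7x + 3
image of x^3: (1/2)x^3 + (39/4)x^2 + 9x + 6
image of x^4: (1/2)x^4 + (25/2)x^3 + 18x^2 + 24x + 9
image of x^5: (1/2)x^5 + (245/16)x^4 + 30x^3 + 60x^2 + 45x + 18
image of x^6: (1/2)x^6 + (291/16)x^5 + 45x^4 + 120x^3 + 135x^2 + 108x + 33
image of x^7: (1/2)x^7 + (1351/64)x^6 + 63x^5 + 210x^4 + 315x^3 + 378x^2 + 231x + 66
the matrix is upper triangular; its diagonal is (1/2, 1/2, 1/2, 1/2, 1/2, 1/2, 1/2, 1/2)
for a triangular matrix the eigenvalues are the diagonal entries, with algebraic multiplicity their repetition count


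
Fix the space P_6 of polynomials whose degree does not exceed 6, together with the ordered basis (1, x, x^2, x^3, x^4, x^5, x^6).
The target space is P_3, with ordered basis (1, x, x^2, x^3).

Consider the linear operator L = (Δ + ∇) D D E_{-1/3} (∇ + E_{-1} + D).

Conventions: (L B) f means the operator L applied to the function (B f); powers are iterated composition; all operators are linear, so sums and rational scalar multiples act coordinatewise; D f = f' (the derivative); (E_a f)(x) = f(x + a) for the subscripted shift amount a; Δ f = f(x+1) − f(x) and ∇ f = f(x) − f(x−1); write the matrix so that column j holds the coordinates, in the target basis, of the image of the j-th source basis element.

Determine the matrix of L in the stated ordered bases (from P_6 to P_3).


image of 1: 0
image of x: 0
image of x^2: 0
image of x^3: 12
image of x^4: 48x + 32
image of x^5: 120x^2 + 160x - 80/3
image of x^6: 240x^3 + 480x^2 - 160x + 2080/9
each image's coordinates form column j of the matrix

the matrix is [[0, 0, 0, 12, 32, -80/3, 2080/9]; [0, 0, 0, 0, 48, 160, -160]; [0, 0, 0, 0, 0, 120, 480]; [0, 0, 0, 0, 0, 0, 240]] (rows listed top to bottom)


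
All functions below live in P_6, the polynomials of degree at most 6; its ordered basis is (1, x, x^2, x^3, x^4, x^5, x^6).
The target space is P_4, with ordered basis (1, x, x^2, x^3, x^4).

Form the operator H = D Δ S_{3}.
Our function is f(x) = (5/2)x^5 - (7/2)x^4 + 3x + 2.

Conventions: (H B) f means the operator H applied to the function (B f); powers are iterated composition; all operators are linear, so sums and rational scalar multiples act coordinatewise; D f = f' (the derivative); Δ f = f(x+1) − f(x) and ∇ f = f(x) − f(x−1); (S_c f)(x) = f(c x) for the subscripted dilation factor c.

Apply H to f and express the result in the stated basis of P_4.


S_{3} f = (1215/2)x^5 - (567/2)x^4 + 9x + 2
Δ S_{3} f = (6075/2)x^4 + 4941x^3 + 4374x^2 + (3807/2)x + 333
D (Δ S_{3}) f = 12150x^3 + 14823x^2 + 8748x + 3807/2

the result is g(x) = 12150x^3 + 14823x^2 + 8748x + 3807/2


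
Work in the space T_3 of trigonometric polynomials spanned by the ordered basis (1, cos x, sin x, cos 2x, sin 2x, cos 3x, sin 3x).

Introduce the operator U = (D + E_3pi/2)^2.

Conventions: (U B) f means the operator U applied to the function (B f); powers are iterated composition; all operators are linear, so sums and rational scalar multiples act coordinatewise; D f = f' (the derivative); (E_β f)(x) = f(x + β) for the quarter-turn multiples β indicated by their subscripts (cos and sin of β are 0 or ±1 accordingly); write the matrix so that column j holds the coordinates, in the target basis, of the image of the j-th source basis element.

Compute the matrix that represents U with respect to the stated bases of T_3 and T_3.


image of 1: 1
image of cos x: 0
image of sin x: 0
image of cos 2x: -3cos 2x + 4sin 2x
image of sin 2x: -4cos 2x - 3sin 2x
image of cos 3x: -16cos 3x
image of sin 3x: -16sin 3x
each image's coordinates form column j of the matrix

the matrix is [[1, 0, 0, 0, 0, 0, 0]; [0, 0, 0, 0, 0, 0, 0]; [0, 0, 0, 0, 0, 0, 0]; [0, 0, 0, -3, -4, 0, 0]; [0, 0, 0, 4, -3, 0, 0]; [0, 0, 0, 0, 0, -16, 0]; [0, 0, 0, 0, 0, 0, -16]] (rows listed top to bottom)


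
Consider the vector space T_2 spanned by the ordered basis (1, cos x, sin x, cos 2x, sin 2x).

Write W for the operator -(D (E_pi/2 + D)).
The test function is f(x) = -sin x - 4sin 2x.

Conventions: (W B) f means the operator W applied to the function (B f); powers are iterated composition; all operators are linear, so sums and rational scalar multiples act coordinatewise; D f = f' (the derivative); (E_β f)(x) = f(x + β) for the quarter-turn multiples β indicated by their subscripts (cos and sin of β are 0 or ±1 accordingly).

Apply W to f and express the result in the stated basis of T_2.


g(x) = -2sin x - 8cos 2x - 16sin 2x

E_pi/2 f = -cos x + 4sin 2x
D f = -cos x - 8cos 2x
(E_pi/2 + D) f = -2cos x - 8cos 2x + 4sin 2x
D (E_pi/2 + D) f = 2sin x + 8cos 2x + 16sin 2x
(-(D (E_pi/2 + D))) f = -2sin x - 8cos 2x - 16sin 2x


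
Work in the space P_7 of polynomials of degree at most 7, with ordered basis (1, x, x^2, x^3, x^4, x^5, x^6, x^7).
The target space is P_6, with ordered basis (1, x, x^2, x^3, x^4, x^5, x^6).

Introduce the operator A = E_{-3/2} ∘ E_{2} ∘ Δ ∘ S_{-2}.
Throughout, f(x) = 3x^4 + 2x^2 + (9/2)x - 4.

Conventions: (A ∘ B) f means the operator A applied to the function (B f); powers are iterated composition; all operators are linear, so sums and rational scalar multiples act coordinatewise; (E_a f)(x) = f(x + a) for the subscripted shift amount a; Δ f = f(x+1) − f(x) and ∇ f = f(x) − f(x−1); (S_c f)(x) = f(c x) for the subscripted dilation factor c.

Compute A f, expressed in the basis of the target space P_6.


the image equals g(x) = 192x^3 + 576x^2 + 640x + 247

S_{-2} f = 48x^4 + 8x^2 - 9x - 4
Δ S_{-2} f = 192x^3 + 288x^2 + 208x + 47
E_{2} Δ S_{-2} f = 192x^3 + 1440x^2 + 3664x + 3151
E_{-3/2} (E_{2} ∘ Δ) S_{-2} f = 192x^3 + 576x^2 + 640x + 247


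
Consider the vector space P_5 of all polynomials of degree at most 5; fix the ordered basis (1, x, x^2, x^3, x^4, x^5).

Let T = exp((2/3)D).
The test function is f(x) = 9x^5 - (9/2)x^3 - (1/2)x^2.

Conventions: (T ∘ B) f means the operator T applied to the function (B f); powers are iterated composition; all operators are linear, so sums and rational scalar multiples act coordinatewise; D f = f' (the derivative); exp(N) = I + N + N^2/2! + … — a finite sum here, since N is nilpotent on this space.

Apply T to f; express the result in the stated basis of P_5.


g(x) = 9x^5 + 30x^4 + (71/2)x^3 + (103/6)x^2 + (20/9)x - 10/27

order-1 term: 30x^4 - 9x^2 - (2/3)x
order-2 term: 40x^3 - 6x - 2/9
order-3 term: (80/3)x^2 - 4/3
order-4 term: (80/9)x
order-5 term: 32/27
the series for exp((2/3)D) f terminates at order 5
exp((2/3)D) f = 9x^5 + 30x^4 + (71/2)x^3 + (103/6)x^2 + (20/9)x - 10/27
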